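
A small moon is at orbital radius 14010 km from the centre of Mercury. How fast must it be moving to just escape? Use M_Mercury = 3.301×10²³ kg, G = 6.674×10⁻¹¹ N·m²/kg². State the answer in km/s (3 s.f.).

v_esc ≈ 1.77 km/s

μ = GM = 6.674×10⁻¹¹ × 3.301×10²³ = 2.203×10¹³ m³/s².
r = 14010 km = 1.401×10⁷ m.
Escape speed v_esc = √(2μ/r) = √(2 × 2.203×10¹³ / 1.401×10⁷) = √(3.145×10⁶) = 1773 m/s.
= 1.773 km/s.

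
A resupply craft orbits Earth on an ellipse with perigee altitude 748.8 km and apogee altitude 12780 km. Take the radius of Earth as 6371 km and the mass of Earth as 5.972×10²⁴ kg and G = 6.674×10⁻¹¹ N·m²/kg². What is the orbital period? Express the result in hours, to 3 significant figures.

μ = GM = 6.674×10⁻¹¹ × 5.972×10²⁴ = 3.986×10¹⁴ m³/s².
r_p = 6371 + 748.8 = 7119.8 km = 7.1198×10⁶ m.
r_a = 6371 + 12780 = 19151 km = 1.9151×10⁷ m.
Semi-major axis a = (r_p + r_a)/2 = (7119.8 + 19151)/2 = 13135 km = 1.314×10⁷ m.
By Kepler's third law T = 2π√(a³/μ) = 2π × 2.385×10³ = 1.498×10⁴ s.
= 4.162 hours.

T ≈ 4.16 hours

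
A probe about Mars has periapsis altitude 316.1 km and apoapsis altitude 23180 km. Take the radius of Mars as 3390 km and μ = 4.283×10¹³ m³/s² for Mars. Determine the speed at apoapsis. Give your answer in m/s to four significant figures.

r_p = 3390 + 316.1 = 3706.1 km = 3.7061×10⁶ m.
r_a = 3390 + 23180 = 26570 km = 2.6570×10⁷ m.
Semi-major axis a = (r_p + r_a)/2 = 15138 km = 1.514×10⁷ m.
Vis-viva: v² = μ(2/r − 1/a) = 4.283×10¹³ × (7.527×10⁻⁸ − 6.606×10⁻⁸) = 3.946×10⁵ m²/s².
v = 628.2 m/s.

v ≈ 628.2 m/s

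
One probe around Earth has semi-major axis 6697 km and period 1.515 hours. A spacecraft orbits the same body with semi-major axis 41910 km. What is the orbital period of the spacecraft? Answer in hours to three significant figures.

T₂ ≈ 23.7 hours

Kepler's third law: T² ∝ a³, so T₂ = T₁ (a₂/a₁)^(3/2).
a₂/a₁ = 6.258, (a₂/a₁)^(3/2) = 15.66.
T₂ = 1.515 × 15.66 = 23.72 hours.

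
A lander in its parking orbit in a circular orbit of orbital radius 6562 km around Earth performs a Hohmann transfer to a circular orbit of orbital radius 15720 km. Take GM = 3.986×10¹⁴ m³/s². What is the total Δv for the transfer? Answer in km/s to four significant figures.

Δv_total ≈ 2.635 km/s

r₁ = 6562 km = 6.562×10⁶ m.
r₂ = 15720 km = 1.572×10⁷ m.
Transfer ellipse a_t = (r₁ + r₂)/2 = 1.114×10⁷ m.
At r₁: circular v_c1 = √(μ/r₁) = 7794 m/s; transfer-perigee v_p = √[μ(2/r₁ − 1/a_t)] = 9258 m/s.
Δv₁ = v_p − v_c1 = 1464 m/s.
At r₂: circular v_c2 = √(μ/r₂) = 5035 m/s; transfer-apogee v_a = √[μ(2/r₂ − 1/a_t)] = 3865 m/s.
Δv₂ = v_c2 − v_a = 1171 m/s.
Total Δv = Δv₁ + Δv₂ = 2635 m/s = 2.635 km/s.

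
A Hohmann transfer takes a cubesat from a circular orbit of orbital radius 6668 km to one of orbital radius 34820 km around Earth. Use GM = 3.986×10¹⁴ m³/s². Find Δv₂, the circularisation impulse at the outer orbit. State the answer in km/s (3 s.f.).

r₁ = 6668 km = 6.668×10⁶ m.
r₂ = 34820 km = 3.482×10⁷ m.
Transfer ellipse a_t = (r₁ + r₂)/2 = 2.074×10⁷ m.
At r₁: circular v_c1 = √(μ/r₁) = 7732 m/s; transfer-perigee v_p = √[μ(2/r₁ − 1/a_t)] = 10020 m/s.
At r₂: circular v_c2 = √(μ/r₂) = 3383 m/s; transfer-apogee v_a = √[μ(2/r₂ − 1/a_t)] = 1918 m/s.
Δv₂ = v_c2 − v_a = 1465 m/s.
= 1.465 km/s.

Δv ≈ 1.47 km/s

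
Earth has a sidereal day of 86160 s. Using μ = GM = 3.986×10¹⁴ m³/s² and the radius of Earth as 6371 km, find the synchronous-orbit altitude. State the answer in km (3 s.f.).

A synchronous orbit has period T, so by Kepler's third law a = (μT²/4π²)^(1/3).
μT²/4π² = 3.986×10¹⁴ × (8.616×10⁴)² / 39.48 = 7.495×10²² m³.
a = 4.216×10⁷ m = 42163 km.
Altitude h = a − R = 42163 − 6371 = 35792 km.

h_sync ≈ 35800 km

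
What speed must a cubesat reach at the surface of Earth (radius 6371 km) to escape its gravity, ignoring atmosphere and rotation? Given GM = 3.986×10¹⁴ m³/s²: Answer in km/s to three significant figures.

v_esc ≈ 11.2 km/s

r = R = 6.371×10⁶ m.
Escape speed v_esc = √(2μ/r) = √(2 × 3.986×10¹⁴ / 6.371×10⁶) = √(1.251×10⁸) = 11190 m/s.
= 11.19 km/s.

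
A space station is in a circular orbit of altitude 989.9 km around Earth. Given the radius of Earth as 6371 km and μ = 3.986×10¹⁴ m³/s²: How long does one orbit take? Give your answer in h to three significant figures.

r = 6371 + 989.9 = 7360.9 km = 7.3609×10⁶ m.
Kepler's third law: T = 2π√(r³/μ) = 2π√((7.361×10⁶)³ / 3.986×10¹⁴).
r³/μ = 1.001×10⁶ s², so T = 2π × 1.000×10³ = 6.285×10³ s.
Converting: 6.285×10³ s ÷ 3600 = 1.746 h.

T ≈ 1.75 h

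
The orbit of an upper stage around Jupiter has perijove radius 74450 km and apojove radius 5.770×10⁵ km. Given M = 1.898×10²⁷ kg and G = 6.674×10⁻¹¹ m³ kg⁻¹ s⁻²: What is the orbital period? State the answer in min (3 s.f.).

μ = GM = 6.674×10⁻¹¹ × 1.898×10²⁷ = 1.267×10¹⁷ m³/s².
Semi-major axis a = (r_p + r_a)/2 = (74450 + 5.7700×10⁵)/2 = 3.2572×10⁵ km = 3.257×10⁸ m.
By Kepler's third law T = 2π√(a³/μ) = 2π × 1.652×10⁴ = 1.038×10⁵ s.
= 1730 min.

T ≈ 1730 min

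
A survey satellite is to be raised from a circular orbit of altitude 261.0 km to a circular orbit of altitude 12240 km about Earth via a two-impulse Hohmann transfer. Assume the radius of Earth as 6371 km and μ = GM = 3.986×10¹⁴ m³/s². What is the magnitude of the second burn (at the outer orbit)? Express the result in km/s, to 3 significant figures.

Δv ≈ 1.27 km/s

r₁ = 6371 + 261.0 = 6632.0 km = 6.6320×10⁶ m.
r₂ = 6371 + 12240 = 18611 km = 1.8611×10⁷ m.
Transfer ellipse a_t = (r₁ + r₂)/2 = 1.262×10⁷ m.
At r₁: circular v_c1 = √(μ/r₁) = 7753 m/s; transfer-perigee v_p = √[μ(2/r₁ − 1/a_t)] = 9414 m/s.
At r₂: circular v_c2 = √(μ/r₂) = 4628 m/s; transfer-apogee v_a = √[μ(2/r₂ − 1/a_t)] = 3355 m/s.
Δv₂ = v_c2 − v_a = 1273 m/s.
= 1.273 km/s.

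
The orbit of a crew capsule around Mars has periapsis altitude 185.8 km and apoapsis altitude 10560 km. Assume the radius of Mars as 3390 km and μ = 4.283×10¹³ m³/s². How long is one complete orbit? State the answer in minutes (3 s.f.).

T ≈ 415 minutes

r_p = 3390 + 185.8 = 3575.8 km = 3.5758×10⁶ m.
r_a = 3390 + 10560 = 13950 km = 1.3950×10⁷ m.
Semi-major axis a = (r_p + r_a)/2 = (3575.8 + 13950)/2 = 8762.9 km = 8.763×10⁶ m.
By Kepler's third law T = 2π√(a³/μ) = 2π × 3.964×10³ = 2.490×10⁴ s.
= 415.1 minutes.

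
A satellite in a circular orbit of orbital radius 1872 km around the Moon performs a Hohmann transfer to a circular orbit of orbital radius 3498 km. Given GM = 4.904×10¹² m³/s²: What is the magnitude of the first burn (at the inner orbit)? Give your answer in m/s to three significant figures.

r₁ = 1872 km = 1.872×10⁶ m.
r₂ = 3498 km = 3.498×10⁶ m.
Transfer ellipse a_t = (r₁ + r₂)/2 = 2.685×10⁶ m.
At r₁: circular v_c1 = √(μ/r₁) = 1619 m/s; transfer-perilune v_p = √[μ(2/r₁ − 1/a_t)] = 1847 m/s.
Δv₁ = v_p − v_c1 = 228.9 m/s.

Δv ≈ 229 m/s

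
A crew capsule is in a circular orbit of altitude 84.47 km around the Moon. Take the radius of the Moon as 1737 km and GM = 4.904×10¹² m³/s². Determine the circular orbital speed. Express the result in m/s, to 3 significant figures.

v ≈ 1640 m/s

r = 1737 + 84.47 = 1821.5 km = 1.8215×10⁶ m.
For a circular orbit v = √(μ/r) = √(4.904×10¹² / 1.821×10⁶) = √(2.692×10⁶) = 1641 m/s.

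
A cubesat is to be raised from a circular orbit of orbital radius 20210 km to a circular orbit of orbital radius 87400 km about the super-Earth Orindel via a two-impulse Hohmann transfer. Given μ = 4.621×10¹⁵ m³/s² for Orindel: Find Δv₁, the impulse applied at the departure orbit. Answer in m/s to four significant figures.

Δv ≈ 4151 m/s

r₁ = 20210 km = 2.021×10⁷ m.
r₂ = 87400 km = 8.740×10⁷ m.
Transfer ellipse a_t = (r₁ + r₂)/2 = 5.380×10⁷ m.
At r₁: circular v_c1 = √(μ/r₁) = 15120 m/s; transfer-periapsis v_p = √[μ(2/r₁ − 1/a_t)] = 19270 m/s.
Δv₁ = v_p − v_c1 = 4151 m/s.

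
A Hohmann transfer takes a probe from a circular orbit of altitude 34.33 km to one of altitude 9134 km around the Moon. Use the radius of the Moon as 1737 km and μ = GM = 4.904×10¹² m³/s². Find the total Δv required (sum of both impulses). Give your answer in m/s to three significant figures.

r₁ = 1737 + 34.33 = 1771.3 km = 1.7713×10⁶ m.
r₂ = 1737 + 9134 = 10871 km = 1.0871×10⁷ m.
Transfer ellipse a_t = (r₁ + r₂)/2 = 6.321×10⁶ m.
At r₁: circular v_c1 = √(μ/r₁) = 1664 m/s; transfer-perilune v_p = √[μ(2/r₁ − 1/a_t)] = 2182 m/s.
Δv₁ = v_p − v_c1 = 518.1 m/s.
At r₂: circular v_c2 = √(μ/r₂) = 671.6 m/s; transfer-apolune v_a = √[μ(2/r₂ − 1/a_t)] = 355.5 m/s.
Δv₂ = v_c2 − v_a = 316.1 m/s.
Total Δv = Δv₁ + Δv₂ = 834.2 m/s.

Δv_total ≈ 834 m/s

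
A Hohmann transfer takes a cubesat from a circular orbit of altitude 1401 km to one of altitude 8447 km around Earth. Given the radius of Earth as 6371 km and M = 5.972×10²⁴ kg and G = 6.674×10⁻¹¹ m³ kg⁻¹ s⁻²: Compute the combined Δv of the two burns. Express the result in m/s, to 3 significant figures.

Δv_total ≈ 1930 m/s

μ = GM = 6.674×10⁻¹¹ × 5.972×10²⁴ = 3.986×10¹⁴ m³/s².
r₁ = 6371 + 1401 = 7772.0 km = 7.7720×10⁶ m.
r₂ = 6371 + 8447 = 14818 km = 1.4818×10⁷ m.
Transfer ellipse a_t = (r₁ + r₂)/2 = 1.130×10⁷ m.
At r₁: circular v_c1 = √(μ/r₁) = 7161 m/s; transfer-perigee v_p = √[μ(2/r₁ − 1/a_t)] = 8202 m/s.
Δv₁ = v_p − v_c1 = 1041 m/s.
At r₂: circular v_c2 = √(μ/r₂) = 5186 m/s; transfer-apogee v_a = √[μ(2/r₂ − 1/a_t)] = 4302 m/s.
Δv₂ = v_c2 − v_a = 884.2 m/s.
Total Δv = Δv₁ + Δv₂ = 1925 m/s.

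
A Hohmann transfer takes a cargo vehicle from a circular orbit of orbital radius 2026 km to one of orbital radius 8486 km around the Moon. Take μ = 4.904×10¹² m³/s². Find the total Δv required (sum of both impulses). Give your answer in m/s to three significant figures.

r₁ = 2026 km = 2.026×10⁶ m.
r₂ = 8486 km = 8.486×10⁶ m.
Transfer ellipse a_t = (r₁ + r₂)/2 = 5.256×10⁶ m.
At r₁: circular v_c1 = √(μ/r₁) = 1556 m/s; transfer-perilune v_p = √[μ(2/r₁ − 1/a_t)] = 1977 m/s.
Δv₁ = v_p − v_c1 = 421.1 m/s.
At r₂: circular v_c2 = √(μ/r₂) = 760.2 m/s; transfer-apolune v_a = √[μ(2/r₂ − 1/a_t)] = 472.0 m/s.
Δv₂ = v_c2 − v_a = 288.2 m/s.
Total Δv = Δv₁ + Δv₂ = 709.3 m/s.

Δv_total ≈ 709 m/s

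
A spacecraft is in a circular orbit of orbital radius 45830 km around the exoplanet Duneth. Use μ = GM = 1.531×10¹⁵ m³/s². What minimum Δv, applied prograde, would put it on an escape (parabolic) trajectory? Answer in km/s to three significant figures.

Δv ≈ 2.39 km/s

r = 45830 km = 4.583×10⁷ m.
Circular speed v_c = √(μ/r) = 5780 m/s.
Escape speed v_esc = √(2μ/r) = √2 × v_c = 8174 m/s.
Δv = v_esc − v_c = 2394 m/s = 2.394 km/s.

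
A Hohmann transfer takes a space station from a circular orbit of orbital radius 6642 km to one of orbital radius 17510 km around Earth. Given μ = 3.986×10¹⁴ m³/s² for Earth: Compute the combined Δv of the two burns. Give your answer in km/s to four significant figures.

Δv_total ≈ 2.814 km/s

r₁ = 6642 km = 6.642×10⁶ m.
r₂ = 17510 km = 1.751×10⁷ m.
Transfer ellipse a_t = (r₁ + r₂)/2 = 1.208×10⁷ m.
At r₁: circular v_c1 = √(μ/r₁) = 7747 m/s; transfer-perigee v_p = √[μ(2/r₁ − 1/a_t)] = 9328 m/s.
Δv₁ = v_p − v_c1 = 1582 m/s.
At r₂: circular v_c2 = √(μ/r₂) = 4771 m/s; transfer-apogee v_a = √[μ(2/r₂ − 1/a_t)] = 3538 m/s.
Δv₂ = v_c2 − v_a = 1233 m/s.
Total Δv = Δv₁ + Δv₂ = 2814 m/s = 2.814 km/s.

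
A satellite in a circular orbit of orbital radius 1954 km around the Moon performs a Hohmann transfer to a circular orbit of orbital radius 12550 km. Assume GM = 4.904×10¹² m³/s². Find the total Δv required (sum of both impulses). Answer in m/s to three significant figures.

r₁ = 1954 km = 1.954×10⁶ m.
r₂ = 12550 km = 1.255×10⁷ m.
Transfer ellipse a_t = (r₁ + r₂)/2 = 7.252×10⁶ m.
At r₁: circular v_c1 = √(μ/r₁) = 1584 m/s; transfer-perilune v_p = √[μ(2/r₁ − 1/a_t)] = 2084 m/s.
Δv₁ = v_p − v_c1 = 499.8 m/s.
At r₂: circular v_c2 = √(μ/r₂) = 625.1 m/s; transfer-apolune v_a = √[μ(2/r₂ − 1/a_t)] = 324.5 m/s.
Δv₂ = v_c2 − v_a = 300.6 m/s.
Total Δv = Δv₁ + Δv₂ = 800.5 m/s.

Δv_total ≈ 800 m/s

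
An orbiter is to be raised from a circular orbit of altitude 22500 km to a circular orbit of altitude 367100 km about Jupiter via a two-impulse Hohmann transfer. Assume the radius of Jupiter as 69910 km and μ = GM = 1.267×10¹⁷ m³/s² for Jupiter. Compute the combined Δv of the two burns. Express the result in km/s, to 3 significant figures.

Δv_total ≈ 17.5 km/s

r₁ = 69910 + 22500 = 92410 km = 9.2410×10⁷ m.
r₂ = 69910 + 367100 = 437010 km = 4.3701×10⁸ m.
Transfer ellipse a_t = (r₁ + r₂)/2 = 2.647×10⁸ m.
At r₁: circular v_c1 = √(μ/r₁) = 37030 m/s; transfer-perijove v_p = √[μ(2/r₁ − 1/a_t)] = 47580 m/s.
Δv₁ = v_p − v_c1 = 10550 m/s.
At r₂: circular v_c2 = √(μ/r₂) = 17030 m/s; transfer-apojove v_a = √[μ(2/r₂ − 1/a_t)] = 10060 m/s.
Δv₂ = v_c2 − v_a = 6967 m/s.
Total Δv = Δv₁ + Δv₂ = 17520 m/s = 17.52 km/s.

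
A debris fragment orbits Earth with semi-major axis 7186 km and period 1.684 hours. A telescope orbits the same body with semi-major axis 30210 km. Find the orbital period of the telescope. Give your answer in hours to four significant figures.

T₂ ≈ 14.52 hours

Kepler's third law: T² ∝ a³, so T₂ = T₁ (a₂/a₁)^(3/2).
a₂/a₁ = 4.204, (a₂/a₁)^(3/2) = 8.620.
T₂ = 1.684 × 8.620 = 14.52 hours.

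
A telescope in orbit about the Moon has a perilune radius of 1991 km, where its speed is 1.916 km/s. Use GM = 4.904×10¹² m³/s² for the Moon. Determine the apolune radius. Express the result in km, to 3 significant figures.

apolune radius ≈ 5820 km

r_p = 1.991×10⁶ m.
Specific energy ε = v²/2 − μ/r = -6.276×10⁵ J/kg, so a = −μ/(2ε) = 3.907×10⁶ m.
The apsides satisfy r_p + r_a = 2a, so the apolune radius is 2a − r_p = 5.823×10⁶ m = 5823.4 km.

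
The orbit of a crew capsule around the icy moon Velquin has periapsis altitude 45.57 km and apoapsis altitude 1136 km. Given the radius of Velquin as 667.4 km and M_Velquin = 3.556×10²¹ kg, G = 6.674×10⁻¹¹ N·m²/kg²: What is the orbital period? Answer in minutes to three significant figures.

T ≈ 303 minutes

μ = GM = 6.674×10⁻¹¹ × 3.556×10²¹ = 2.373×10¹¹ m³/s².
r_p = 667.4 + 45.57 = 712.97 km = 7.1297×10⁵ m.
r_a = 667.4 + 1136 = 1803.4 km = 1.8034×10⁶ m.
Semi-major axis a = (r_p + r_a)/2 = (712.97 + 1803.4)/2 = 1258.2 km = 1.258×10⁶ m.
By Kepler's third law T = 2π√(a³/μ) = 2π × 2.897×10³ = 1.820×10⁴ s.
= 303.4 minutes.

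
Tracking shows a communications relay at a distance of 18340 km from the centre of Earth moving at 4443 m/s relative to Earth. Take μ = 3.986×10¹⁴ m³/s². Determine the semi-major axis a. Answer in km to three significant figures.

a ≈ 16800 km

r = 1.834×10⁷ m.
Specific orbital energy ε = v²/2 − μ/r = (4443)²/2 − 3.986×10¹⁴/1.834×10⁷ = -1.186×10⁷ J/kg.
Since ε = −μ/(2a), a = −μ/(2ε) = 1.680×10⁷ m = 16799 km.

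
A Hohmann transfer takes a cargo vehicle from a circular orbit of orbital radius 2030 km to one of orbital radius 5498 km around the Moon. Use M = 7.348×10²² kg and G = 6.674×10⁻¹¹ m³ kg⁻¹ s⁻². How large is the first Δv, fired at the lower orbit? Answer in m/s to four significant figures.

μ = GM = 6.674×10⁻¹¹ × 7.348×10²² = 4.904×10¹² m³/s².
r₁ = 2030 km = 2.030×10⁶ m.
r₂ = 5498 km = 5.498×10⁶ m.
Transfer ellipse a_t = (r₁ + r₂)/2 = 3.764×10⁶ m.
At r₁: circular v_c1 = √(μ/r₁) = 1554 m/s; transfer-perilune v_p = √[μ(2/r₁ − 1/a_t)] = 1878 m/s.
Δv₁ = v_p − v_c1 = 324.2 m/s.

Δv ≈ 324.2 m/s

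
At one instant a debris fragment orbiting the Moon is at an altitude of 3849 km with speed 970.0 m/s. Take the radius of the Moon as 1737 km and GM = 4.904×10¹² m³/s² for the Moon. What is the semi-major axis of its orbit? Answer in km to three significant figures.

r = 1737 + 3849 = 5586.0 km = 5.586×10⁶ m.
Specific orbital energy ε = v²/2 − μ/r = (970.0)²/2 − 4.904×10¹²/5.586×10⁶ = -4.075×10⁵ J/kg.
Since ε = −μ/(2a), a = −μ/(2ε) = 6.018×10⁶ m = 6017.8 km.

a ≈ 6020 km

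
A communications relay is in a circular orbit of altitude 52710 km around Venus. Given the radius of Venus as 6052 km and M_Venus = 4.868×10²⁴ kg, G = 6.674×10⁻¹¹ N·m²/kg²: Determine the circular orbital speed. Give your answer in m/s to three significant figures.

μ = GM = 6.674×10⁻¹¹ × 4.868×10²⁴ = 3.249×10¹⁴ m³/s².
r = 6052 + 52710 = 58762 km = 5.8762×10⁷ m.
For a circular orbit v = √(μ/r) = √(3.249×10¹⁴ / 5.876×10⁷) = √(5.529×10⁶) = 2351 m/s.

v ≈ 2350 m/s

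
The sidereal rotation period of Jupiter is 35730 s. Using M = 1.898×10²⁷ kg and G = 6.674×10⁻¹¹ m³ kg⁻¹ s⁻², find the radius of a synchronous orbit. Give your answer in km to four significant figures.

μ = GM = 6.674×10⁻¹¹ × 1.898×10²⁷ = 1.267×10¹⁷ m³/s².
A synchronous orbit has period T, so by Kepler's third law a = (μT²/4π²)^(1/3).
μT²/4π² = 1.267×10¹⁷ × (3.573×10⁴)² / 39.48 = 4.096×10²⁴ m³.
a = 1.600×10⁸ m = 1.6000×10⁵ km.

r_sync ≈ 1.600×10⁵ km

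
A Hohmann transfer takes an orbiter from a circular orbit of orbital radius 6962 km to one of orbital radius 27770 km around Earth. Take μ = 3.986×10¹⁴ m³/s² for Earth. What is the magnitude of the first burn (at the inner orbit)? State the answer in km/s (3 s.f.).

Δv ≈ 2.00 km/s

r₁ = 6962 km = 6.962×10⁶ m.
r₂ = 27770 km = 2.777×10⁷ m.
Transfer ellipse a_t = (r₁ + r₂)/2 = 1.737×10⁷ m.
At r₁: circular v_c1 = √(μ/r₁) = 7567 m/s; transfer-perigee v_p = √[μ(2/r₁ − 1/a_t)] = 9568 m/s.
Δv₁ = v_p − v_c1 = 2002 m/s.
= 2.002 km/s.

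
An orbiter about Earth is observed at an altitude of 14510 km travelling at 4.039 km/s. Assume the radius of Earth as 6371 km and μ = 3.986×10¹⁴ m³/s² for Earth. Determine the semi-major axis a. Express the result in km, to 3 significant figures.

r = 6371 + 14510 = 20881 km = 2.088×10⁷ m.
Specific orbital energy ε = v²/2 − μ/r = (4039)²/2 − 3.986×10¹⁴/2.088×10⁷ = -1.093×10⁷ J/kg.
Since ε = −μ/(2a), a = −μ/(2ε) = 1.823×10⁷ m = 18230 km.

a ≈ 18200 km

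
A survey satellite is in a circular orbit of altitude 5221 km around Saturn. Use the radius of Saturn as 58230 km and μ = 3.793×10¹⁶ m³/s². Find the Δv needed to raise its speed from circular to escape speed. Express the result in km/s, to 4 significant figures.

r = 58230 + 5221 = 63451 km = 6.3451×10⁷ m.
Circular speed v_c = √(μ/r) = 24450 m/s.
Escape speed v_esc = √(2μ/r) = √2 × v_c = 34580 m/s.
Δv = v_esc − v_c = 10130 m/s = 10.13 km/s.

Δv ≈ 10.13 km/s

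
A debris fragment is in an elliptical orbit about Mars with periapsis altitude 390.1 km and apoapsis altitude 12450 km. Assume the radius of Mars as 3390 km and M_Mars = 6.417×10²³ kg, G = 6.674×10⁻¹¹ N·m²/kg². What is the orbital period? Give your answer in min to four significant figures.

T ≈ 491.7 min

μ = GM = 6.674×10⁻¹¹ × 6.417×10²³ = 4.283×10¹³ m³/s².
r_p = 3390 + 390.1 = 3780.1 km = 3.7801×10⁶ m.
r_a = 3390 + 12450 = 15840 km = 1.5840×10⁷ m.
Semi-major axis a = (r_p + r_a)/2 = (3780.1 + 15840)/2 = 9810.0 km = 9.810×10⁶ m.
By Kepler's third law T = 2π√(a³/μ) = 2π × 4.695×10³ = 2.950×10⁴ s.
= 491.7 min.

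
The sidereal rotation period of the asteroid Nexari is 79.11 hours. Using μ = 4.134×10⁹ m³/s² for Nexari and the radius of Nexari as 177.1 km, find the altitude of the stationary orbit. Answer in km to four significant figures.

T = 79.11 hours = 2.848×10⁵ s.
A synchronous orbit has period T, so by Kepler's third law a = (μT²/4π²)^(1/3).
μT²/4π² = 4.134×10⁹ × (2.848×10⁵)² / 39.48 = 8.493×10¹⁸ m³.
a = 2.040×10⁶ m = 2040.3 km.
Altitude h = a − R = 2040.3 − 177.1 = 1863.2 km.

h_sync ≈ 1863 km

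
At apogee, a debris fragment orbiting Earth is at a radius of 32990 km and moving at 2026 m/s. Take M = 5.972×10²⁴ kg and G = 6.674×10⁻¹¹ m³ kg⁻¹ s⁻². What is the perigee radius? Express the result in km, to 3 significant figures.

perigee radius ≈ 6750 km

μ = GM = 6.674×10⁻¹¹ × 5.972×10²⁴ = 3.986×10¹⁴ m³/s².
r_a = 3.299×10⁷ m.
Specific energy ε = v²/2 − μ/r = -1.003×10⁷ J/kg, so a = −μ/(2ε) = 1.987×10⁷ m.
The apsides satisfy r_p + r_a = 2a, so the perigee radius is 2a − r_a = 6.751×10⁶ m = 6750.9 km.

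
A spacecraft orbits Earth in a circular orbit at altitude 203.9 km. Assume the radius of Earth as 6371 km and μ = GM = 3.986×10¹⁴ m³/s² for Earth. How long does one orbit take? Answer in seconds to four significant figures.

T ≈ 5306 seconds

r = 6371 + 203.9 = 6574.9 km = 6.5749×10⁶ m.
Kepler's third law: T = 2π√(r³/μ) = 2π√((6.575×10⁶)³ / 3.986×10¹⁴).
r³/μ = 7.131×10⁵ s², so T = 2π × 8.444×10² = 5.306×10³ s.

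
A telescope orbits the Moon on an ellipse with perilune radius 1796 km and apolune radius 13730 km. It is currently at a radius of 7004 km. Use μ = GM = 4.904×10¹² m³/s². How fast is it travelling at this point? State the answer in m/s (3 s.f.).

Semi-major axis a = (r_p + r_a)/2 = 7763.0 km = 7.763×10⁶ m.
Vis-viva: v² = μ(2/r − 1/a) = 4.904×10¹² × (2.856×10⁻⁷ − 1.288×10⁻⁷) = 7.686×10⁵ m²/s².
v = 876.7 m/s.

v ≈ 877 m/s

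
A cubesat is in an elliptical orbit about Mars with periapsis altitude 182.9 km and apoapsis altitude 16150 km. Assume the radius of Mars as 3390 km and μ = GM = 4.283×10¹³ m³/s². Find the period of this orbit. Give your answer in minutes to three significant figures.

T ≈ 629 minutes

r_p = 3390 + 182.9 = 3572.9 km = 3.5729×10⁶ m.
r_a = 3390 + 16150 = 19540 km = 1.9540×10⁷ m.
Semi-major axis a = (r_p + r_a)/2 = (3572.9 + 19540)/2 = 11556 km = 1.156×10⁷ m.
By Kepler's third law T = 2π√(a³/μ) = 2π × 6.003×10³ = 3.772×10⁴ s.
= 628.6 minutes.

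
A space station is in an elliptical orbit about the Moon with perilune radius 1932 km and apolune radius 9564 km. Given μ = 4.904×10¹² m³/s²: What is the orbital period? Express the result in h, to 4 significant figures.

Semi-major axis a = (r_p + r_a)/2 = (1932.0 + 9564.0)/2 = 5748.0 km = 5.748×10⁶ m.
By Kepler's third law T = 2π√(a³/μ) = 2π × 6.223×10³ = 3.910×10⁴ s.
= 10.86 h.

T ≈ 10.86 h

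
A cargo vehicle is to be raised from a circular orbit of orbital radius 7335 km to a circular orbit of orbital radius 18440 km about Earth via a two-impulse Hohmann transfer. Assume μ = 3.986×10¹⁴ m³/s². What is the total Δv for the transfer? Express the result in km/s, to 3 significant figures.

r₁ = 7335 km = 7.335×10⁶ m.
r₂ = 18440 km = 1.844×10⁷ m.
Transfer ellipse a_t = (r₁ + r₂)/2 = 1.289×10⁷ m.
At r₁: circular v_c1 = √(μ/r₁) = 7372 m/s; transfer-perigee v_p = √[μ(2/r₁ − 1/a_t)] = 8818 m/s.
Δv₁ = v_p − v_c1 = 1446 m/s.
At r₂: circular v_c2 = √(μ/r₂) = 4649 m/s; transfer-apogee v_a = √[μ(2/r₂ − 1/a_t)] = 3508 m/s.
Δv₂ = v_c2 − v_a = 1142 m/s.
Total Δv = Δv₁ + Δv₂ = 2588 m/s = 2.588 km/s.

Δv_total ≈ 2.59 km/s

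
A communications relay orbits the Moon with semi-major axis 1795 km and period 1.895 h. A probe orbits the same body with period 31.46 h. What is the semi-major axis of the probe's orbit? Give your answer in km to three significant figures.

a₂ ≈ 11700 km

Kepler's third law: a³ ∝ T², so a₂ = a₁ (T₂/T₁)^(2/3).
T₂/T₁ = 16.60, (T₂/T₁)^(2/3) = 6.508.
a₂ = 1795 × 6.508 = 11680 km.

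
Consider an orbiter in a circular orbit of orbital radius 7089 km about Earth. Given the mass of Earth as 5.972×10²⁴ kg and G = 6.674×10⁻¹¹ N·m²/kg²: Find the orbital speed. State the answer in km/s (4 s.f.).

v ≈ 7.498 km/s

μ = GM = 6.674×10⁻¹¹ × 5.972×10²⁴ = 3.986×10¹⁴ m³/s².
r = 7089 km = 7.089×10⁶ m.
For a circular orbit v = √(μ/r) = √(3.986×10¹⁴ / 7.089×10⁶) = √(5.622×10⁷) = 7498 m/s.
That is 7.498 km/s.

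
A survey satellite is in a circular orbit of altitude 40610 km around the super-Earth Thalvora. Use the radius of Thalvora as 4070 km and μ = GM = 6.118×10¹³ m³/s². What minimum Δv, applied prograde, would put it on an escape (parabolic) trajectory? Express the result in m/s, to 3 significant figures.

Δv ≈ 485 m/s

r = 4070 + 40610 = 44680 km = 4.4680×10⁷ m.
Circular speed v_c = √(μ/r) = 1170 m/s.
Escape speed v_esc = √(2μ/r) = √2 × v_c = 1655 m/s.
Δv = v_esc − v_c = 484.7 m/s.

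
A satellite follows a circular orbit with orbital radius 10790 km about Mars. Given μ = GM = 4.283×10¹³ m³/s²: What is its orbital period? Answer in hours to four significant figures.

T ≈ 9.452 hours

r = 10790 km = 1.079×10⁷ m.
Kepler's third law: T = 2π√(r³/μ) = 2π√((1.079×10⁷)³ / 4.283×10¹³).
r³/μ = 2.933×10⁷ s², so T = 2π × 5.416×10³ = 3.403×10⁴ s.
Converting: 3.403×10⁴ s ÷ 3600 = 9.452 hours.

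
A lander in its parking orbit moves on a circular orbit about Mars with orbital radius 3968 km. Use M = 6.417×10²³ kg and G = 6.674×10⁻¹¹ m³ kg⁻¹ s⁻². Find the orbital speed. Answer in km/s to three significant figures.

μ = GM = 6.674×10⁻¹¹ × 6.417×10²³ = 4.283×10¹³ m³/s².
r = 3968 km = 3.968×10⁶ m.
For a circular orbit v = √(μ/r) = √(4.283×10¹³ / 3.968×10⁶) = √(1.079×10⁷) = 3285 m/s.
That is 3.285 km/s.

v ≈ 3.29 km/s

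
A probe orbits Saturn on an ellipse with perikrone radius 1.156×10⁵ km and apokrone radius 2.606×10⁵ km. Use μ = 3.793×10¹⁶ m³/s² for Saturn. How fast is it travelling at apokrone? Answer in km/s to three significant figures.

Semi-major axis a = (r_p + r_a)/2 = 1.8810×10⁵ km = 1.881×10⁸ m.
Vis-viva: v² = μ(2/r − 1/a) = 3.793×10¹⁶ × (7.675×10⁻⁹ − 5.316×10⁻⁹) = 8.945×10⁷ m²/s².
v = 9458 m/s = 9.458 km/s.

v ≈ 9.46 km/s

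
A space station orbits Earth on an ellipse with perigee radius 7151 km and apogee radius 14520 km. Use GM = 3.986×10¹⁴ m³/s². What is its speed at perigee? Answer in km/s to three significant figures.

v ≈ 8.64 km/s

Semi-major axis a = (r_p + r_a)/2 = 10836 km = 1.084×10⁷ m.
Vis-viva: v² = μ(2/r − 1/a) = 3.986×10¹⁴ × (2.797×10⁻⁷ − 9.229×10⁻⁸) = 7.469×10⁷ m²/s².
v = 8643 m/s = 8.643 km/s.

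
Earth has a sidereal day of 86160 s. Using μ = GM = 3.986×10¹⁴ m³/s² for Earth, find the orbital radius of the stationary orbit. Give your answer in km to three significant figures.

A synchronous orbit has period T, so by Kepler's third law a = (μT²/4π²)^(1/3).
μT²/4π² = 3.986×10¹⁴ × (8.616×10⁴)² / 39.48 = 7.495×10²² m³.
a = 4.216×10⁷ m = 42163 km.

r_sync ≈ 42200 km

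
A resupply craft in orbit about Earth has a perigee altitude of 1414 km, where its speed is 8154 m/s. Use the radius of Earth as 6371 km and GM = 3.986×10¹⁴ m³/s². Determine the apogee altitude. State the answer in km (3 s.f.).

r_p = 6371 + 1414 = 7785.0 km = 7.785×10⁶ m.
Specific energy ε = v²/2 − μ/r = -1.796×10⁷ J/kg, so a = −μ/(2ε) = 1.110×10⁷ m.
The apsides satisfy r_p + r_a = 2a, so the apogee radius is 2a − r_p = 1.441×10⁷ m = 14412 km.
Apogee altitude = 14412 − 6371 = 8041.3 km.

apogee altitude ≈ 8040 km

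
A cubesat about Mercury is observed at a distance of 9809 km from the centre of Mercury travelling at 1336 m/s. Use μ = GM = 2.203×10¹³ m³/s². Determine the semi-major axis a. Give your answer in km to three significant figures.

r = 9.809×10⁶ m.
Vis-viva rearranged: 1/a = 2/r − v²/μ = 2.039×10⁻⁷ − 8.102×10⁻⁸ = 1.229×10⁻⁷ m⁻¹.
a = 8.138×10⁶ m = 8138.5 km.

a ≈ 8140 km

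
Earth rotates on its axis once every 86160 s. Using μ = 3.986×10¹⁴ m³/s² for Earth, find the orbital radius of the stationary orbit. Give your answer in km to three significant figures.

r_sync ≈ 42200 km

A synchronous orbit has period T, so by Kepler's third law a = (μT²/4π²)^(1/3).
μT²/4π² = 3.986×10¹⁴ × (8.616×10⁴)² / 39.48 = 7.495×10²² m³.
a = 4.216×10⁷ m = 42163 km.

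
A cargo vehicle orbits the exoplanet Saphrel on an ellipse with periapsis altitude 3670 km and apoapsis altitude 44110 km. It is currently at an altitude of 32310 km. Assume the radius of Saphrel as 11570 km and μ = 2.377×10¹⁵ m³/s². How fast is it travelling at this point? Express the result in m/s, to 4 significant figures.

v ≈ 6427 m/s

r_p = 11570 + 3670 = 15240 km = 1.5240×10⁷ m.
r_a = 11570 + 44110 = 55680 km = 5.5680×10⁷ m.
r = 11570 + 32310 = 43880 km = 4.388×10⁷ m.
Semi-major axis a = (r_p + r_a)/2 = 35460 km = 3.546×10⁷ m.
Vis-viva: v² = μ(2/r − 1/a) = 2.377×10¹⁵ × (4.558×10⁻⁸ − 2.820×10⁻⁸) = 4.131×10⁷ m²/s².
v = 6427 m/s.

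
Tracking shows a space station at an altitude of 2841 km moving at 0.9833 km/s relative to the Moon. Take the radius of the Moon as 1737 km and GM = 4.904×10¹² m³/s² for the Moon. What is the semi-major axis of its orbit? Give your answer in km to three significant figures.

a ≈ 4170 km

r = 1737 + 2841 = 4578.0 km = 4.578×10⁶ m.
Vis-viva rearranged: 1/a = 2/r − v²/μ = 4.369×10⁻⁷ − 1.972×10⁻⁷ = 2.397×10⁻⁷ m⁻¹.
a = 4.172×10⁶ m = 4171.7 km.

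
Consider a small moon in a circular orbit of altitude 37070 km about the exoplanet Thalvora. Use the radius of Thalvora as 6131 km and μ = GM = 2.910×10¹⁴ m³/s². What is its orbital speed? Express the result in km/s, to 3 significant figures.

r = 6131 + 37070 = 43201 km = 4.3201×10⁷ m.
For a circular orbit v = √(μ/r) = √(2.910×10¹⁴ / 4.320×10⁷) = √(6.736×10⁶) = 2595 m/s.
That is 2.595 km/s.

v ≈ 2.60 km/s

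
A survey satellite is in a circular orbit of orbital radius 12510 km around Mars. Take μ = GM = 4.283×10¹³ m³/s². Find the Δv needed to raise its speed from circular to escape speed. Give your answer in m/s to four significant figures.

r = 12510 km = 1.251×10⁷ m.
Circular speed v_c = √(μ/r) = 1850 m/s.
Escape speed v_esc = √(2μ/r) = √2 × v_c = 2617 m/s.
Δv = v_esc − v_c = 766.4 m/s.

Δv ≈ 766.4 m/s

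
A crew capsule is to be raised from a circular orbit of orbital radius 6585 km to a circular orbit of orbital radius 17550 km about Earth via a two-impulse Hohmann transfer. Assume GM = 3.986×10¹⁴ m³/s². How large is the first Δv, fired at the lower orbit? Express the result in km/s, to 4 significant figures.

Δv ≈ 1.602 km/s

r₁ = 6585 km = 6.585×10⁶ m.
r₂ = 17550 km = 1.755×10⁷ m.
Transfer ellipse a_t = (r₁ + r₂)/2 = 1.207×10⁷ m.
At r₁: circular v_c1 = √(μ/r₁) = 7780 m/s; transfer-perigee v_p = √[μ(2/r₁ − 1/a_t)] = 9383 m/s.
Δv₁ = v_p − v_c1 = 1602 m/s.
= 1.602 km/s.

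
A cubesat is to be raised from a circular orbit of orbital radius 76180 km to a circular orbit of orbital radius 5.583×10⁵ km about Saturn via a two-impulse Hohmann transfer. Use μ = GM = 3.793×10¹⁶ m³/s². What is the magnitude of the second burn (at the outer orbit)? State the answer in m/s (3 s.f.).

Δv ≈ 4200 m/s

r₁ = 76180 km = 7.618×10⁷ m.
r₂ = 5.583×10⁵ km = 5.583×10⁸ m.
Transfer ellipse a_t = (r₁ + r₂)/2 = 3.172×10⁸ m.
At r₁: circular v_c1 = √(μ/r₁) = 22310 m/s; transfer-perikrone v_p = √[μ(2/r₁ − 1/a_t)] = 29600 m/s.
At r₂: circular v_c2 = √(μ/r₂) = 8242 m/s; transfer-apokrone v_a = √[μ(2/r₂ − 1/a_t)] = 4039 m/s.
Δv₂ = v_c2 − v_a = 4203 m/s.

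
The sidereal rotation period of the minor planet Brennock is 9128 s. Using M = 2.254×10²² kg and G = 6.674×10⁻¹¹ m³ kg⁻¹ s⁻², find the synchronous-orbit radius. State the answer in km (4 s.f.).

μ = GM = 6.674×10⁻¹¹ × 2.254×10²² = 1.504×10¹² m³/s².
A synchronous orbit has period T, so by Kepler's third law a = (μT²/4π²)^(1/3).
μT²/4π² = 1.504×10¹² × (9.128×10³)² / 39.48 = 3.175×10¹⁸ m³.
a = 1.470×10⁶ m = 1469.8 km.

r_sync ≈ 1470 km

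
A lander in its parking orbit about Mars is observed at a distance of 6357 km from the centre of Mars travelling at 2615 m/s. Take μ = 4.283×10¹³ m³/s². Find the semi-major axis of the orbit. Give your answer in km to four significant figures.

r = 6.357×10⁶ m.
Specific orbital energy ε = v²/2 − μ/r = (2615)²/2 − 4.283×10¹³/6.357×10⁶ = -3.318×10⁶ J/kg.
Since ε = −μ/(2a), a = −μ/(2ε) = 6.454×10⁶ m = 6453.5 km.

a ≈ 6454 km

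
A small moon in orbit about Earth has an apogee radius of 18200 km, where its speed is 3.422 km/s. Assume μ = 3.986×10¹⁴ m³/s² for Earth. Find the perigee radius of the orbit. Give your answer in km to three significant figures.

r_a = 1.820×10⁷ m.
Specific energy ε = v²/2 − μ/r = -1.605×10⁷ J/kg, so a = −μ/(2ε) = 1.242×10⁷ m.
The apsides satisfy r_p + r_a = 2a, so the perigee radius is 2a − r_a = 6.641×10⁶ m = 6641.0 km.

perigee radius ≈ 6640 km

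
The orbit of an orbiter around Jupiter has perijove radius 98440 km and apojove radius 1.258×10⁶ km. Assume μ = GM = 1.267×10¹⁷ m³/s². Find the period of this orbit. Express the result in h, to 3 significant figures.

Semi-major axis a = (r_p + r_a)/2 = (98440 + 1.2580×10⁶)/2 = 6.7822×10⁵ km = 6.782×10⁸ m.
By Kepler's third law T = 2π√(a³/μ) = 2π × 4.962×10⁴ = 3.118×10⁵ s.
= 86.61 h.

T ≈ 86.6 h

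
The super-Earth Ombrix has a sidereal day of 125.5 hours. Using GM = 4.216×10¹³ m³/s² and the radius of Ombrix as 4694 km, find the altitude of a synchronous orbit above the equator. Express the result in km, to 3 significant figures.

h_sync ≈ 55500 km

T = 125.5 hours = 4.518×10⁵ s.
A synchronous orbit has period T, so by Kepler's third law a = (μT²/4π²)^(1/3).
μT²/4π² = 4.216×10¹³ × (4.518×10⁵)² / 39.48 = 2.180×10²³ m³.
a = 6.018×10⁷ m = 60184 km.
Altitude h = a − R = 60184 − 4694 = 55490 km.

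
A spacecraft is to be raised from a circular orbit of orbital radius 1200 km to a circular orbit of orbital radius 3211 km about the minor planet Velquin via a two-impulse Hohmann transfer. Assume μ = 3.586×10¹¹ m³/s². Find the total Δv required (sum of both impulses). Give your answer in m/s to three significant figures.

Δv_total ≈ 201 m/s

r₁ = 1200 km = 1.200×10⁶ m.
r₂ = 3211 km = 3.211×10⁶ m.
Transfer ellipse a_t = (r₁ + r₂)/2 = 2.206×10⁶ m.
At r₁: circular v_c1 = √(μ/r₁) = 546.7 m/s; transfer-periapsis v_p = √[μ(2/r₁ − 1/a_t)] = 659.6 m/s.
Δv₁ = v_p − v_c1 = 112.9 m/s.
At r₂: circular v_c2 = √(μ/r₂) = 334.2 m/s; transfer-apoapsis v_a = √[μ(2/r₂ − 1/a_t)] = 246.5 m/s.
Δv₂ = v_c2 − v_a = 87.68 m/s.
Total Δv = Δv₁ + Δv₂ = 200.6 m/s.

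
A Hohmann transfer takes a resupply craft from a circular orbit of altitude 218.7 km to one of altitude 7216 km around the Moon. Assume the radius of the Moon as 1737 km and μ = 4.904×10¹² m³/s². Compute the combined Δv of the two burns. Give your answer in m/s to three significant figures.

Δv_total ≈ 742 m/s

r₁ = 1737 + 218.7 = 1955.7 km = 1.9557×10⁶ m.
r₂ = 1737 + 7216 = 8953.0 km = 8.9530×10⁶ m.
Transfer ellipse a_t = (r₁ + r₂)/2 = 5.454×10⁶ m.
At r₁: circular v_c1 = √(μ/r₁) = 1584 m/s; transfer-perilune v_p = √[μ(2/r₁ − 1/a_t)] = 2029 m/s.
Δv₁ = v_p − v_c1 = 445.3 m/s.
At r₂: circular v_c2 = √(μ/r₂) = 740.1 m/s; transfer-apolune v_a = √[μ(2/r₂ − 1/a_t)] = 443.2 m/s.
Δv₂ = v_c2 − v_a = 296.9 m/s.
Total Δv = Δv₁ + Δv₂ = 742.2 m/s.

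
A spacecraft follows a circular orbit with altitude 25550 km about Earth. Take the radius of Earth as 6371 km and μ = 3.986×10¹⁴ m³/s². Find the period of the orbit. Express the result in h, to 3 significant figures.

T ≈ 15.8 h

r = 6371 + 25550 = 31921 km = 3.1921×10⁷ m.
Kepler's third law: T = 2π√(r³/μ) = 2π√((3.192×10⁷)³ / 3.986×10¹⁴).
r³/μ = 8.160×10⁷ s², so T = 2π × 9.033×10³ = 5.676×10⁴ s.
Converting: 5.676×10⁴ s ÷ 3600 = 15.77 h.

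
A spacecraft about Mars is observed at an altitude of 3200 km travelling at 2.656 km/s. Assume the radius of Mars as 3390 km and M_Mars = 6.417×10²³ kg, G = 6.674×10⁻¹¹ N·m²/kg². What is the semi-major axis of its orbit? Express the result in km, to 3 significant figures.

a ≈ 7210 km

μ = GM = 6.674×10⁻¹¹ × 6.417×10²³ = 4.283×10¹³ m³/s².
r = 3390 + 3200 = 6590.0 km = 6.590×10⁶ m.
Specific orbital energy ε = v²/2 − μ/r = (2656)²/2 − 4.283×10¹³/6.590×10⁶ = -2.972×10⁶ J/kg.
Since ε = −μ/(2a), a = −μ/(2ε) = 7.206×10⁶ m = 7206.0 km.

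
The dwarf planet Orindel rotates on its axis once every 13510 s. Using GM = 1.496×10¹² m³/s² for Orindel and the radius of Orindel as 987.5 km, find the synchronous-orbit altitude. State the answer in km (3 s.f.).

A synchronous orbit has period T, so by Kepler's third law a = (μT²/4π²)^(1/3).
μT²/4π² = 1.496×10¹² × (1.351×10⁴)² / 39.48 = 6.916×10¹⁸ m³.
a = 1.905×10⁶ m = 1905.3 km.
Altitude h = a − R = 1905.3 − 987.5 = 917.79 km.

h_sync ≈ 918 km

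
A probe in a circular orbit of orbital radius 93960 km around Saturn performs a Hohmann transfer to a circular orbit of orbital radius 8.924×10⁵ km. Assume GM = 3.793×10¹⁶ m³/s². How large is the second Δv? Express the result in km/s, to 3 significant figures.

r₁ = 93960 km = 9.396×10⁷ m.
r₂ = 8.924×10⁵ km = 8.924×10⁸ m.
Transfer ellipse a_t = (r₁ + r₂)/2 = 4.932×10⁸ m.
At r₁: circular v_c1 = √(μ/r₁) = 20090 m/s; transfer-perikrone v_p = √[μ(2/r₁ − 1/a_t)] = 27030 m/s.
At r₂: circular v_c2 = √(μ/r₂) = 6519 m/s; transfer-apokrone v_a = √[μ(2/r₂ − 1/a_t)] = 2846 m/s.
Δv₂ = v_c2 − v_a = 3674 m/s.
= 3.674 km/s.

Δv ≈ 3.67 km/s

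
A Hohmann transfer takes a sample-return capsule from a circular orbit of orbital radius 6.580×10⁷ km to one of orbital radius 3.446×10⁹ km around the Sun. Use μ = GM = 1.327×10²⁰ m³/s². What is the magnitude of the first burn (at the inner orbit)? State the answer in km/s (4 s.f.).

r₁ = 6.580×10⁷ km = 6.580×10¹⁰ m.
r₂ = 3.446×10⁹ km = 3.446×10¹² m.
Transfer ellipse a_t = (r₁ + r₂)/2 = 1.756×10¹² m.
At r₁: circular v_c1 = √(μ/r₁) = 44910 m/s; transfer-perihelion v_p = √[μ(2/r₁ − 1/a_t)] = 62910 m/s.
Δv₁ = v_p − v_c1 = 18000 m/s.
= 18.00 km/s.

Δv ≈ 18.00 km/s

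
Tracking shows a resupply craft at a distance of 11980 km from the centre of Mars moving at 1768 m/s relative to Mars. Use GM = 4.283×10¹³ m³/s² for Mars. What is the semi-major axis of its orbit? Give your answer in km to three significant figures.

r = 1.198×10⁷ m.
Vis-viva rearranged: 1/a = 2/r − v²/μ = 1.669×10⁻⁷ − 7.298×10⁻⁸ = 9.396×10⁻⁸ m⁻¹.
a = 1.064×10⁷ m = 10643 km.

a ≈ 10600 km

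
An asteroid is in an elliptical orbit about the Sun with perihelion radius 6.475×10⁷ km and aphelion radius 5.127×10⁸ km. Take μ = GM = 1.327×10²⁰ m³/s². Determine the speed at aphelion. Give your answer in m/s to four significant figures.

v ≈ 7619 m/s

Semi-major axis a = (r_p + r_a)/2 = 2.8872×10⁸ km = 2.887×10¹¹ m.
Vis-viva: v² = μ(2/r − 1/a) = 1.327×10²⁰ × (3.901×10⁻¹² − 3.464×10⁻¹²) = 5.804×10⁷ m²/s².
v = 7619 m/s.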